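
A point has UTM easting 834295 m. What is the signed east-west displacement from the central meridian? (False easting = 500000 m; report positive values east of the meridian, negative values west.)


displacement = 834295 - 500000 = 334295 m

334295 m


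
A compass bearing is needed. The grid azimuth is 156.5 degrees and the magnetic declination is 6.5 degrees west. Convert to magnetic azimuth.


magnetic azimuth = grid azimuth - declination (east +ve)
mag_az = 156.5 - -6.5 = 163.0 degrees

163.0 degrees


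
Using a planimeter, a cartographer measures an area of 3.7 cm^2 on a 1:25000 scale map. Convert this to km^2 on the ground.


ground_area = 3.7 * (25000/100)^2 = 231250.0 m^2 = 0.23125 km^2 ≈ 0.231 km^2

0.231 km^2


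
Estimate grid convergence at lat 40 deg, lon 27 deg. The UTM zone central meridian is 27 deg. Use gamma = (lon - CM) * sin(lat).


gamma = (27 - 27) * sin(40) = 0 * 0.642788 = 0.0 degrees

0.0 degrees


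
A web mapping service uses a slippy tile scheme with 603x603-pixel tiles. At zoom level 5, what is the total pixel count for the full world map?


tiles per axis = 2^5 = 32
total tiles = 32^2 = 1024
pixels per axis = 32 * 603 = 19296
total pixels = 19296^2 = 372335616

372335616 pixels


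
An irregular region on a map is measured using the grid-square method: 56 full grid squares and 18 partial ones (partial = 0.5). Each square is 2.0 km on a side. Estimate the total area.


effective squares = 56 + 18 * 0.5 = 65.0
area = 65.0 * 4.0 = 260.0 km^2

260.0 km^2


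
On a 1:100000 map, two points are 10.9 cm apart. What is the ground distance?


ground = 10.9 cm * 100000 / 100 = 10900.0 m = 10.9 km

10.9 km


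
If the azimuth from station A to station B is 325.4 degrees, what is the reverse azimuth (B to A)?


back azimuth = (325.4 + 180) mod 360 = 145.4 degrees

145.4 degrees


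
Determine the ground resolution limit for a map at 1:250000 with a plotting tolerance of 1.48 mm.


ground = 1.48 mm * 250000 / 1000 = 370.0 m

370.0 m


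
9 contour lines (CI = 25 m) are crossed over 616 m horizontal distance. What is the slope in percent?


elevation change = 9 * 25 = 225 m
slope = 225 / 616 * 100 = 36.5%

36.5%


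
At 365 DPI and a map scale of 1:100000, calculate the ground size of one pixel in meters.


pixel_cm = 2.54 / 365 ≈ 0.006959 cm
ground = pixel_cm * 100000 / 100 = 2.54 * 100000 / (365 * 100) = 254000 / 36500 ≈ 6.96 m

6.96 m


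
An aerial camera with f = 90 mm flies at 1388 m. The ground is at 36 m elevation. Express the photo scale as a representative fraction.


scale = f / (H - h) = 90 mm / 1352 m = 90 / 1352000 = 1:15022

1:15022


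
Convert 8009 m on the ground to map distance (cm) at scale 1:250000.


map_cm = 8009 * 100 / 250000 = 3.2036 cm ≈ 3.2 cm

3.2 cm


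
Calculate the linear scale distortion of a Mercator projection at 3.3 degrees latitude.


SF = 1 / cos(3.3) = 1 / 0.998342 = 1.002

1.002


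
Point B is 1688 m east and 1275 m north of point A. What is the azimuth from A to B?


az = atan2(1688, 1275) = 52.9 deg
adjusted to 0-360: 52.9 degrees

52.9 degrees


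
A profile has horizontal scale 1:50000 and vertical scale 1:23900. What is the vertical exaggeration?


VE = horizontal_scale / vertical_scale = 50000 / 23900 ≈ 2.1

2.1x


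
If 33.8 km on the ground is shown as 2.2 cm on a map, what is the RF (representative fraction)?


ground = 33.8 km = 3380000 cm; RF denominator = ground / map = 3380000 / 2.2 ≈ 1536364; RF = 1:1536364

1:1536364


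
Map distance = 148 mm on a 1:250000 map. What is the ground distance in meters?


ground = 148 mm * 250000 / 1000 = 37000.0 m

37000.0 m


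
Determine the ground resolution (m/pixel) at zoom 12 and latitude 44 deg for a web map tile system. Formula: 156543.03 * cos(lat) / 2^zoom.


res = 156543.03 * cos(44) / 2^12 = 156543.03 * 0.7193398 / 4096 = 27.49 m/pixel

27.49 m/pixel


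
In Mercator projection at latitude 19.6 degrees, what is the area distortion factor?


area_distortion = 1/cos^2(19.6) = 1.127

1.127


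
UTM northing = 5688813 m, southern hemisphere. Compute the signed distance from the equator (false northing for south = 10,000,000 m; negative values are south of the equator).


For southern: actual = 5688813 - 10000000 = -4311187 m

-4311187 m


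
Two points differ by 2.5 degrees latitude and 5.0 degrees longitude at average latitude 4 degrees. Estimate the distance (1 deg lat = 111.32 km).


dlat_km = 2.5 * 111.32 = 278.3
dlon_km = 5.0 * 111.32 * cos(4) ≈ 555.244
dist = sqrt(278.3^2 + 555.244^2) ≈ 621.1 km

621.1 km


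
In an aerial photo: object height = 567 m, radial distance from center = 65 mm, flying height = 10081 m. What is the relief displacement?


d = h * r / H = 567 * 65 / 10081 = 3.66 mm

3.66 mm


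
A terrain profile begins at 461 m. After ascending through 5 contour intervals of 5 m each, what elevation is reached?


elevation = 461 + 5 * 5 = 486 m

486 m


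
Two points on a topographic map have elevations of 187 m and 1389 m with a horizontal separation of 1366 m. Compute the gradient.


gradient = (1389 - 187) / 1366 = 1202 / 1366 = 0.8799

0.8799


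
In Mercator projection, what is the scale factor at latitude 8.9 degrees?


SF = 1 / cos(8.9) = 1 / 0.98796 = 1.012

1.012


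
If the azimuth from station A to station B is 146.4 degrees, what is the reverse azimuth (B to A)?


back azimuth = (146.4 + 180) mod 360 = 326.4 degrees

326.4 degrees


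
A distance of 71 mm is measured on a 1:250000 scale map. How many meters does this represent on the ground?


ground = 71 mm * 250000 / 1000 = 17750.0 m

17750.0 m


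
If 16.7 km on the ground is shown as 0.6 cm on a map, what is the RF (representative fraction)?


ground = 16.7 km = 1670000 cm; RF denominator = ground / map = 1670000 / 0.6 ≈ 2783333; RF = 1:2783333

1:2783333


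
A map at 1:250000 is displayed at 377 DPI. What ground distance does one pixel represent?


pixel_cm = 2.54 / 377 ≈ 0.006737 cm
ground = pixel_cm * 250000 / 100 = 2.54 * 250000 / (377 * 100) = 635000 / 37700 ≈ 16.84 m

16.84 m


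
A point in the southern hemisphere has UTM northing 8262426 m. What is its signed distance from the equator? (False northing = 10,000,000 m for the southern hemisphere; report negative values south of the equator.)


For southern: actual = 8262426 - 10000000 = -1737574 m

-1737574 m


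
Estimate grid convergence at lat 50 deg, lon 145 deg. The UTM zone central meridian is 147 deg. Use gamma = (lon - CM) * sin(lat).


gamma = (145 - 147) * sin(50) = -2 * 0.766044 = -1.532 degrees

-1.532 degrees


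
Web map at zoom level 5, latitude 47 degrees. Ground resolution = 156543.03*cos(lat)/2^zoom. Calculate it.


res = 156543.03 * cos(47) / 2^5 = 156543.03 * 0.68199836 / 32 = 3336.32 m/pixel

3336.32 m/pixel


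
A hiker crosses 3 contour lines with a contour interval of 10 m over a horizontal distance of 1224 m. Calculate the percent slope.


elevation change = 3 * 10 = 30 m
slope = 30 / 1224 * 100 = 2.5%

2.5%


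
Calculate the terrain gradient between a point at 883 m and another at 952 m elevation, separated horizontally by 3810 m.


gradient = (952 - 883) / 3810 = 69 / 3810 = 0.0181

0.0181


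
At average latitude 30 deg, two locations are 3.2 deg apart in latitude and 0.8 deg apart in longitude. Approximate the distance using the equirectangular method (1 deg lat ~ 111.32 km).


dlat_km = 3.2 * 111.32 = 356.224
dlon_km = 0.8 * 111.32 * cos(30) ≈ 77.125
dist = sqrt(356.224^2 + 77.125^2) ≈ 364.5 km

364.5 km


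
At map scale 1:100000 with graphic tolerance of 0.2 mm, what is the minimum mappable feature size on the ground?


ground = 0.2 mm * 100000 / 1000 = 20.0 m

20.0 m


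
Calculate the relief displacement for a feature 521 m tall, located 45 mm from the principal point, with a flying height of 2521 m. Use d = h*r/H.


d = h * r / H = 521 * 45 / 2521 = 9.3 mm

9.3 mm


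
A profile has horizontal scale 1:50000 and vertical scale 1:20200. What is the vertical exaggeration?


VE = horizontal_scale / vertical_scale = 50000 / 20200 ≈ 2.5

2.5x


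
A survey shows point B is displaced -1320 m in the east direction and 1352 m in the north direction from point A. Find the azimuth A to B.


az = atan2(-1320, 1352) = -44.3 deg
adjusted to 0-360: 315.7 degrees

315.7 degrees


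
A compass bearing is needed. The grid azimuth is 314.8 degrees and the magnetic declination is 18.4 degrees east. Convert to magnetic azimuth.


magnetic azimuth = grid azimuth - declination (east +ve)
mag_az = 314.8 - 18.4 = 296.4 degrees

296.4 degrees


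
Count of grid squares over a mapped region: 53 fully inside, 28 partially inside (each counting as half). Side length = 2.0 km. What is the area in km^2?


effective squares = 53 + 28 * 0.5 = 67.0
area = 67.0 * 4.0 = 268.0 km^2

268.0 km^2


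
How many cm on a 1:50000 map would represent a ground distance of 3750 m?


map_cm = 3750 * 100 / 50000 = 7.5 cm

7.5 cm


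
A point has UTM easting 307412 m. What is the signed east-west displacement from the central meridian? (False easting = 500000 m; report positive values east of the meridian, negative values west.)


displacement = 307412 - 500000 = -192588 m

-192588 m


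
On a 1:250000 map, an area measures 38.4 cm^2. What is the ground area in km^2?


ground_area = 38.4 * (250000/100)^2 = 240000000.0 m^2 = 240.0 km^2

240.0 km^2


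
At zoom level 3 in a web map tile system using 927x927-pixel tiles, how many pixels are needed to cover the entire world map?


tiles per axis = 2^3 = 8
total tiles = 8^2 = 64
pixels per axis = 8 * 927 = 7416
total pixels = 7416^2 = 54997056

54997056 pixels


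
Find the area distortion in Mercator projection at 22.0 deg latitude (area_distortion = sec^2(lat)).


area_distortion = 1/cos^2(22.0) = 1.163

1.163


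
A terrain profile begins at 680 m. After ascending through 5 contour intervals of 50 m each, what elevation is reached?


elevation = 680 + 5 * 50 = 930 m

930 m


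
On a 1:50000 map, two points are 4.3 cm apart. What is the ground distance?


ground = 4.3 cm * 50000 / 100 = 2150.0 m = 2.15 km

2.15 km


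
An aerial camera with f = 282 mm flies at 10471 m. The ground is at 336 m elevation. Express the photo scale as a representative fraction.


scale = f / (H - h) = 282 mm / 10135 m = 282 / 10135000 = 1:35940

1:35940


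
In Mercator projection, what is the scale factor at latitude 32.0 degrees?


SF = 1 / cos(32.0) = 1 / 0.848048 = 1.179

1.179


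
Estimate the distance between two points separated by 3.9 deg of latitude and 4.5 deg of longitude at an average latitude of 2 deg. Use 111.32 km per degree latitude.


dlat_km = 3.9 * 111.32 = 434.148
dlon_km = 4.5 * 111.32 * cos(2) ≈ 500.635
dist = sqrt(434.148^2 + 500.635^2) ≈ 662.7 km

662.7 km


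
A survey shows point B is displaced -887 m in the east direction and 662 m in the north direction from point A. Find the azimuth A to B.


az = atan2(-887, 662) = -53.3 deg
adjusted to 0-360: 306.7 degrees

306.7 degrees


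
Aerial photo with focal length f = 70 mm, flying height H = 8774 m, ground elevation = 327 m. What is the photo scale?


scale = f / (H - h) = 70 mm / 8447 m = 70 / 8447000 = 1:120671

1:120671


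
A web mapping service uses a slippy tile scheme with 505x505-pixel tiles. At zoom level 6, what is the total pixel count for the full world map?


tiles per axis = 2^6 = 64
total tiles = 64^2 = 4096
pixels per axis = 64 * 505 = 32320
total pixels = 32320^2 = 1044582400

1044582400 pixels


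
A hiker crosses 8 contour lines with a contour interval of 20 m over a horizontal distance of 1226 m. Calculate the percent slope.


elevation change = 8 * 20 = 160 m
slope = 160 / 1226 * 100 = 13.1%

13.1%


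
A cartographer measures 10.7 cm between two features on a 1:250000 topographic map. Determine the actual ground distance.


ground = 10.7 cm * 250000 / 100 = 26750.0 m = 26.75 km

26.75 km


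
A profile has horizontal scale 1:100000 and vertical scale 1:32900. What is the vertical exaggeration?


VE = horizontal_scale / vertical_scale = 100000 / 32900 ≈ 3.0

3.0x


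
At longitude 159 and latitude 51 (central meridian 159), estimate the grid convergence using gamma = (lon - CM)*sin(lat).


gamma = (159 - 159) * sin(51) = 0 * 0.777146 = 0.0 degrees

0.0 degrees


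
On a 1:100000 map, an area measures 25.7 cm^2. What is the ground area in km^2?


ground_area = 25.7 * (100000/100)^2 = 25700000.0 m^2 = 25.7 km^2

25.7 km^2


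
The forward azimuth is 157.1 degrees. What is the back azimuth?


back azimuth = (157.1 + 180) mod 360 = 337.1 degrees

337.1 degrees


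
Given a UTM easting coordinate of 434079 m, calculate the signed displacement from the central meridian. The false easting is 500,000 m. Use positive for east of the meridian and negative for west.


displacement = 434079 - 500000 = -65921 m

-65921 m


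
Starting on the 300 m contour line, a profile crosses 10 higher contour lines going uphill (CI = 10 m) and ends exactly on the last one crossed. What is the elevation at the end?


elevation = 300 + 10 * 10 = 400 m

400 m


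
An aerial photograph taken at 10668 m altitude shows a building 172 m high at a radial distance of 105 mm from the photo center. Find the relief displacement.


d = h * r / H = 172 * 105 / 10668 = 1.69 mm

1.69 mm


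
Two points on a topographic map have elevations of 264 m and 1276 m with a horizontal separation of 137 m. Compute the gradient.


gradient = (1276 - 264) / 137 = 1012 / 137 = 7.3869

7.3869


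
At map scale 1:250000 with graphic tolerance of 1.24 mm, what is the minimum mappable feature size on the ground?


ground = 1.24 mm * 250000 / 1000 = 310.0 m

310.0 m


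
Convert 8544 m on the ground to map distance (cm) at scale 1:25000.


map_cm = 8544 * 100 / 25000 = 34.176 cm ≈ 34.18 cm

34.18 cm


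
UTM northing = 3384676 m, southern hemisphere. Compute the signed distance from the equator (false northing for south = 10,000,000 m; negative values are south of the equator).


For southern: actual = 3384676 - 10000000 = -6615324 m

-6615324 m


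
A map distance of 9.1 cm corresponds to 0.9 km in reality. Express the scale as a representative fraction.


ground = 0.9 km = 90000 cm; RF denominator = ground / map = 90000 / 9.1 ≈ 9890; RF = 1:9890

1:9890


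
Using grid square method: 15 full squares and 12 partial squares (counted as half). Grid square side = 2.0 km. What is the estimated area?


effective squares = 15 + 12 * 0.5 = 21.0
area = 21.0 * 4.0 = 84.0 km^2

84.0 km^2


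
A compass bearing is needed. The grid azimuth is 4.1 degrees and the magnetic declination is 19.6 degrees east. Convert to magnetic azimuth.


magnetic azimuth = grid azimuth - declination (east +ve)
mag_az = 4.1 - 19.6 = 344.5 degrees

344.5 degrees


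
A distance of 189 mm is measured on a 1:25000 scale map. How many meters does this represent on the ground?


ground = 189 mm * 25000 / 1000 = 4725.0 m

4725.0 m


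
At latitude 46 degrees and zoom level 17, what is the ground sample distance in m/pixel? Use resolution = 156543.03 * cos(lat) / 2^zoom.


res = 156543.03 * cos(46) / 2^17 = 156543.03 * 0.69465837 / 131072 = 0.83 m/pixel

0.83 m/pixel


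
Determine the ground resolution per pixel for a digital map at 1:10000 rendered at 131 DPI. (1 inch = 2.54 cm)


pixel_cm = 2.54 / 131 ≈ 0.019389 cm
ground = pixel_cm * 10000 / 100 = 2.54 * 10000 / (131 * 100) = 25400 / 13100 ≈ 1.94 m

1.94 m


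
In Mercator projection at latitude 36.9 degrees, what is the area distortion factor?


area_distortion = 1/cos^2(36.9) = 1.564

1.564


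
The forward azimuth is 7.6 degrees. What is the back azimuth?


back azimuth = (7.6 + 180) mod 360 = 187.6 degrees

187.6 degrees


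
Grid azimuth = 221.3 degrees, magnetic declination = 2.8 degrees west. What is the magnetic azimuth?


magnetic azimuth = grid azimuth - declination (east +ve)
mag_az = 221.3 - -2.8 = 224.1 degrees

224.1 degrees


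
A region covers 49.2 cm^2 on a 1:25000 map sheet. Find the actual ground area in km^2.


ground_area = 49.2 * (25000/100)^2 = 3075000.0 m^2 = 3.075 km^2

3.075 km^2


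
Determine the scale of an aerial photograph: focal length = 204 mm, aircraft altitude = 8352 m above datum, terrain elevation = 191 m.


scale = f / (H - h) = 204 mm / 8161 m = 204 / 8161000 = 1:40005

1:40005


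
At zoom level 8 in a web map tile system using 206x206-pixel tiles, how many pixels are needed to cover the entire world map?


tiles per axis = 2^8 = 256
total tiles = 256^2 = 65536
pixels per axis = 256 * 206 = 52736
total pixels = 52736^2 = 2781085696

2781085696 pixels


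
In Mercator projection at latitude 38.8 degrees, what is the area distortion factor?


area_distortion = 1/cos^2(38.8) = 1.646

1.646


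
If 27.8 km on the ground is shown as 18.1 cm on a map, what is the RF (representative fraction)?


ground = 27.8 km = 2780000 cm; RF denominator = ground / map = 2780000 / 18.1 ≈ 153591; RF = 1:153591

1:153591


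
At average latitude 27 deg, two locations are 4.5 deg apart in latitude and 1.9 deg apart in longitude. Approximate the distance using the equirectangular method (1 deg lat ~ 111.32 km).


dlat_km = 4.5 * 111.32 = 500.94
dlon_km = 1.9 * 111.32 * cos(27) ≈ 188.455
dist = sqrt(500.94^2 + 188.455^2) ≈ 535.2 km

535.2 km


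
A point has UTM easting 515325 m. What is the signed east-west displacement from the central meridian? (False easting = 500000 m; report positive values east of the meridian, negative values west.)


displacement = 515325 - 500000 = 15325 m

15325 m


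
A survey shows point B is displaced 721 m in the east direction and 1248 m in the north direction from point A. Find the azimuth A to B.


az = atan2(721, 1248) = 30.0 deg
adjusted to 0-360: 30.0 degrees

30.0 degrees


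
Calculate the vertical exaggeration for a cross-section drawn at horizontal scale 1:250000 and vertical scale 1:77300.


VE = horizontal_scale / vertical_scale = 250000 / 77300 ≈ 3.2

3.2x


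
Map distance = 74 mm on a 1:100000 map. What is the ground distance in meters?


ground = 74 mm * 100000 / 1000 = 7400.0 m

7400.0 m


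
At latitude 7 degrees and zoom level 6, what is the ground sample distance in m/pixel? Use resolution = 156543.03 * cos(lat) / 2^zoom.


res = 156543.03 * cos(7) / 2^6 = 156543.03 * 0.99254615 / 64 = 2427.75 m/pixel

2427.75 m/pixel


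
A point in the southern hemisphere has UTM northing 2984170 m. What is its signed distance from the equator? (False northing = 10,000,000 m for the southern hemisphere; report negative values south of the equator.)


For southern: actual = 2984170 - 10000000 = -7015830 m

-7015830 m


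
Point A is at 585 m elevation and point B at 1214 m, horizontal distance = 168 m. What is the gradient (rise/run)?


gradient = (1214 - 585) / 168 = 629 / 168 = 3.744

3.744


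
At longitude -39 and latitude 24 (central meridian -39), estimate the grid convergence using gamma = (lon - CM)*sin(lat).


gamma = (-39 - -39) * sin(24) = 0 * 0.406737 = 0.0 degrees

0.0 degrees


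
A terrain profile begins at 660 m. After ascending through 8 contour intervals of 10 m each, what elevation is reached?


elevation = 660 + 8 * 10 = 740 m

740 m


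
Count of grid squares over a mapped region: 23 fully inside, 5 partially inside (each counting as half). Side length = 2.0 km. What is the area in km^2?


effective squares = 23 + 5 * 0.5 = 25.5
area = 25.5 * 4.0 = 102.0 km^2

102.0 km^2


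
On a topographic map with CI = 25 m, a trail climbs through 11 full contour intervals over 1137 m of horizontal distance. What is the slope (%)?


elevation change = 11 * 25 = 275 m
slope = 275 / 1137 * 100 = 24.2%

24.2%


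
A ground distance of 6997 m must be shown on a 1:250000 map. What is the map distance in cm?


map_cm = 6997 * 100 / 250000 = 2.7988 cm ≈ 2.8 cm

2.8 cm


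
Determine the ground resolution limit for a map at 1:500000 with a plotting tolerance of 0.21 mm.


ground = 0.21 mm * 500000 / 1000 = 105.0 m

105.0 m


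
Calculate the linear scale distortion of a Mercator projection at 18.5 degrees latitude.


SF = 1 / cos(18.5) = 1 / 0.948324 = 1.054

1.054


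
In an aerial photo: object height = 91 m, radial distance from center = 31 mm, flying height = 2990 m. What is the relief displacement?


d = h * r / H = 91 * 31 / 2990 = 0.94 mm

0.94 mm


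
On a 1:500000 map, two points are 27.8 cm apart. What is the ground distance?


ground = 27.8 cm * 500000 / 100 = 139000.0 m = 139.0 km

139.0 km


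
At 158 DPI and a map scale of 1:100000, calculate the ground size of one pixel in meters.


pixel_cm = 2.54 / 158 ≈ 0.016076 cm
ground = pixel_cm * 100000 / 100 = 2.54 * 100000 / (158 * 100) = 254000 / 15800 ≈ 16.08 m

16.08 m


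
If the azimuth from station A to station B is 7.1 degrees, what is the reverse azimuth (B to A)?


back azimuth = (7.1 + 180) mod 360 = 187.1 degrees

187.1 degrees


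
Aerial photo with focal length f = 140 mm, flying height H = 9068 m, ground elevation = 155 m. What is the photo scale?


scale = f / (H - h) = 140 mm / 8913 m = 140 / 8913000 = 1:63664

1:63664


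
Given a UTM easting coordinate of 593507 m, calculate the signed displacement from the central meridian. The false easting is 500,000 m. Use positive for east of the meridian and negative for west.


displacement = 593507 - 500000 = 93507 m

93507 m


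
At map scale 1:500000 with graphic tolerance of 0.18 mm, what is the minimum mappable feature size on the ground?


ground = 0.18 mm * 500000 / 1000 = 90.0 m

90.0 m


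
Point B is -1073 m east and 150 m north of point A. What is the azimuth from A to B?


az = atan2(-1073, 150) = -82.0 deg
adjusted to 0-360: 278.0 degrees

278.0 degrees


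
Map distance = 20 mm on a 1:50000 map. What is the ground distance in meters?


ground = 20 mm * 50000 / 1000 = 1000.0 m

1000.0 m


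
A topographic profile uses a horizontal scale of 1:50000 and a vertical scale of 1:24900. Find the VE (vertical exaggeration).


VE = horizontal_scale / vertical_scale = 50000 / 24900 ≈ 2.0

2.0x


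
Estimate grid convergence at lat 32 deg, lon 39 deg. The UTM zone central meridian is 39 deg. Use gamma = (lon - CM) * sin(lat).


gamma = (39 - 39) * sin(32) = 0 * 0.529919 = 0.0 degrees

0.0 degrees


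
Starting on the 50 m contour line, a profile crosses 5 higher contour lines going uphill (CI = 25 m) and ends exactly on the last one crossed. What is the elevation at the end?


elevation = 50 + 5 * 25 = 175 m

175 m


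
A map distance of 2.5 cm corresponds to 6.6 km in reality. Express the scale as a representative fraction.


ground = 6.6 km = 660000 cm; RF denominator = ground / map = 660000 / 2.5 = 264000; RF = 1:264000

1:264000


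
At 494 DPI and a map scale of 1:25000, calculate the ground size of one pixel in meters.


pixel_cm = 2.54 / 494 ≈ 0.005142 cm
ground = pixel_cm * 25000 / 100 = 2.54 * 25000 / (494 * 100) = 63500 / 49400 ≈ 1.29 m

1.29 m


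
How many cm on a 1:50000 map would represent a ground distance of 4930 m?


map_cm = 4930 * 100 / 50000 = 9.86 cm

9.86 cm


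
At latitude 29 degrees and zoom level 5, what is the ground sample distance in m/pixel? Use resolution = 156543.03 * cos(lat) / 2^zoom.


res = 156543.03 * cos(29) / 2^5 = 156543.03 * 0.87461971 / 32 = 4278.61 m/pixel

4278.61 m/pixel


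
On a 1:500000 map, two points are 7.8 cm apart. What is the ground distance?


ground = 7.8 cm * 500000 / 100 = 39000.0 m = 39.0 km

39.0 km


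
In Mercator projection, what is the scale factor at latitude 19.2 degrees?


SF = 1 / cos(19.2) = 1 / 0.944376 = 1.059

1.059


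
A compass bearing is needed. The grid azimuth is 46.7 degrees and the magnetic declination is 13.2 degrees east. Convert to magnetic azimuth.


magnetic azimuth = grid azimuth - declination (east +ve)
mag_az = 46.7 - 13.2 = 33.5 degrees

33.5 degrees


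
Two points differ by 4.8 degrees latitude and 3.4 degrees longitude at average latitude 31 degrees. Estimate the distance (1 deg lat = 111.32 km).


dlat_km = 4.8 * 111.32 = 534.336
dlon_km = 3.4 * 111.32 * cos(31) ≈ 324.428
dist = sqrt(534.336^2 + 324.428^2) ≈ 625.1 km

625.1 km


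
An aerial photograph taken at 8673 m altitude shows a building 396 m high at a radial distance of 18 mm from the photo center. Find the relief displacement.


d = h * r / H = 396 * 18 / 8673 = 0.82 mm

0.82 mm


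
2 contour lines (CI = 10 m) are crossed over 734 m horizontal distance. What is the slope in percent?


elevation change = 2 * 10 = 20 m
slope = 20 / 734 * 100 = 2.7%

2.7%


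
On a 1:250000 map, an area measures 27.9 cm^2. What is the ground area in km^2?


ground_area = 27.9 * (250000/100)^2 = 174375000.0 m^2 = 174.375 km^2

174.375 km^2


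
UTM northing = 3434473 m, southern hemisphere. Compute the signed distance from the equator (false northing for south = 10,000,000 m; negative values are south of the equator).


For southern: actual = 3434473 - 10000000 = -6565527 m

-6565527 m


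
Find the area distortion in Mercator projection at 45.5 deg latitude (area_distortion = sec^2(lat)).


area_distortion = 1/cos^2(45.5) = 2.036

2.036


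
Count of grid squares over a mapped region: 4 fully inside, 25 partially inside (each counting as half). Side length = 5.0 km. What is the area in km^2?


effective squares = 4 + 25 * 0.5 = 16.5
area = 16.5 * 25.0 = 412.5 km^2

412.5 km^2


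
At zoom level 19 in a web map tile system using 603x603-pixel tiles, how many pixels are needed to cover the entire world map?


tiles per axis = 2^19 = 524288
total tiles = 524288^2 = 274877906944
pixels per axis = 524288 * 603 = 316145664
total pixels = 316145664^2 = 99948080866000896

99948080866000896 pixels


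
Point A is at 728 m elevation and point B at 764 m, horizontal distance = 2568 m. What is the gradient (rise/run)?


gradient = (764 - 728) / 2568 = 36 / 2568 = 0.014

0.014


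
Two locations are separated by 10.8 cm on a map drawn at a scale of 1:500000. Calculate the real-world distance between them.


ground = 10.8 cm * 500000 / 100 = 54000.0 m = 54.0 km

54.0 km


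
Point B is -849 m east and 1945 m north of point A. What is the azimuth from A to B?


az = atan2(-849, 1945) = -23.6 deg
adjusted to 0-360: 336.4 degrees

336.4 degrees


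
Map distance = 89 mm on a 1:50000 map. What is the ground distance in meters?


ground = 89 mm * 50000 / 1000 = 4450.0 m

4450.0 m


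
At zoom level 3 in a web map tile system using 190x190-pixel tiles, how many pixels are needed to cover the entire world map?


tiles per axis = 2^3 = 8
total tiles = 8^2 = 64
pixels per axis = 8 * 190 = 1520
total pixels = 1520^2 = 2310400

2310400 pixels


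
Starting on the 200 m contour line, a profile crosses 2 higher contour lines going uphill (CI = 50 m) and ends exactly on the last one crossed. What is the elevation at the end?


elevation = 200 + 2 * 50 = 300 m

300 m


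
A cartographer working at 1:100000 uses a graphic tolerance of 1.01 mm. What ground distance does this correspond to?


ground = 1.01 mm * 100000 / 1000 = 101.0 m

101.0 m


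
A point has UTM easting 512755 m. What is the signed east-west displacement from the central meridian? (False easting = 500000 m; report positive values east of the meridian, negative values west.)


displacement = 512755 - 500000 = 12755 m

12755 m


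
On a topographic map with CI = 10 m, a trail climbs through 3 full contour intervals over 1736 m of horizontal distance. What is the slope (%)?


elevation change = 3 * 10 = 30 m
slope = 30 / 1736 * 100 = 1.7%

1.7%


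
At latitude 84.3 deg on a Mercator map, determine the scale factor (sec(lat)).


SF = 1 / cos(84.3) = 1 / 0.09932 = 10.068

10.068


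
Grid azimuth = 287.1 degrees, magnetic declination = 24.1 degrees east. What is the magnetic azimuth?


magnetic azimuth = grid azimuth - declination (east +ve)
mag_az = 287.1 - 24.1 = 263.0 degrees

263.0 degrees


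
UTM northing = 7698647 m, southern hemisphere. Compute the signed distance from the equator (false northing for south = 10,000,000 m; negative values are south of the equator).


For southern: actual = 7698647 - 10000000 = -2301353 m

-2301353 m


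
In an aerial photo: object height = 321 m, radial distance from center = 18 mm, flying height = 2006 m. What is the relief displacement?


d = h * r / H = 321 * 18 / 2006 = 2.88 mm

2.88 mm


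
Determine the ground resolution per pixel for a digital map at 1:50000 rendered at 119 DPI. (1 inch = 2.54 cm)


pixel_cm = 2.54 / 119 ≈ 0.021345 cm
ground = pixel_cm * 50000 / 100 = 2.54 * 50000 / (119 * 100) = 127000 / 11900 ≈ 10.67 m

10.67 m


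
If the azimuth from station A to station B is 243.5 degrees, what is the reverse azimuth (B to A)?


back azimuth = (243.5 + 180) mod 360 = 63.5 degrees

63.5 degrees


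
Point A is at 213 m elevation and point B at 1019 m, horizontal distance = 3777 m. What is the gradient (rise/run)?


gradient = (1019 - 213) / 3777 = 806 / 3777 = 0.2134

0.2134


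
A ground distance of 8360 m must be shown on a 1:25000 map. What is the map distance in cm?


map_cm = 8360 * 100 / 25000 = 33.44 cm

33.44 cm


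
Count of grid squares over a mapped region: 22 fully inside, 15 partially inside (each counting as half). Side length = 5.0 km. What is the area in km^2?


effective squares = 22 + 15 * 0.5 = 29.5
area = 29.5 * 25.0 = 737.5 km^2

737.5 km^2


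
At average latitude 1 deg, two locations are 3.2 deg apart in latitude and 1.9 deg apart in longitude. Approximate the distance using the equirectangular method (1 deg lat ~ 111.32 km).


dlat_km = 3.2 * 111.32 = 356.224
dlon_km = 1.9 * 111.32 * cos(1) ≈ 211.476
dist = sqrt(356.224^2 + 211.476^2) ≈ 414.3 km

414.3 km


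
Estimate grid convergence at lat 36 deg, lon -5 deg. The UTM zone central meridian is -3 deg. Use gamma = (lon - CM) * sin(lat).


gamma = (-5 - -3) * sin(36) = -2 * 0.587785 = -1.176 degrees

-1.176 degrees


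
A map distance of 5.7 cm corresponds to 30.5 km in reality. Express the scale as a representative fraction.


ground = 30.5 km = 3050000 cm; RF denominator = ground / map = 3050000 / 5.7 ≈ 535088; RF = 1:535088

1:535088


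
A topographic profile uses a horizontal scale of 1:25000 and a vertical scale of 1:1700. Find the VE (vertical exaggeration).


VE = horizontal_scale / vertical_scale = 25000 / 1700 ≈ 14.7

14.7x


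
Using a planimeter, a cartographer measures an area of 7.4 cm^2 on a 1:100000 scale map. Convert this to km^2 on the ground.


ground_area = 7.4 * (100000/100)^2 = 7400000.0 m^2 = 7.4 km^2

7.4 km^2


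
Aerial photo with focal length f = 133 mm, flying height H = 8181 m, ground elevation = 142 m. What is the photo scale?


scale = f / (H - h) = 133 mm / 8039 m = 133 / 8039000 = 1:60444

1:60444


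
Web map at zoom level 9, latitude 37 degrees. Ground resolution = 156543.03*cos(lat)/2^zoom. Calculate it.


res = 156543.03 * cos(37) / 2^9 = 156543.03 * 0.79863551 / 512 = 244.18 m/pixel

244.18 m/pixel


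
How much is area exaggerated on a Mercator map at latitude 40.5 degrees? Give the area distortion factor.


area_distortion = 1/cos^2(40.5) = 1.729

1.729


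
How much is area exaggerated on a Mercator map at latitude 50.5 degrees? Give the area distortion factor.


area_distortion = 1/cos^2(50.5) = 2.472

2.472


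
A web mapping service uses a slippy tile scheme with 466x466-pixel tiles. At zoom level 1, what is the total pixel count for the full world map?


tiles per axis = 2^1 = 2
total tiles = 2^2 = 4
pixels per axis = 2 * 466 = 932
total pixels = 932^2 = 868624

868624 pixels


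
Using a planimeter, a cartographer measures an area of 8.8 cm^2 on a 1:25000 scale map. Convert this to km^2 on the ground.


ground_area = 8.8 * (25000/100)^2 = 550000.0 m^2 = 0.55 km^2

0.55 km^2


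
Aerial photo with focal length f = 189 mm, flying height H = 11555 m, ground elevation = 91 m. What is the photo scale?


scale = f / (H - h) = 189 mm / 11464 m = 189 / 11464000 = 1:60656

1:60656


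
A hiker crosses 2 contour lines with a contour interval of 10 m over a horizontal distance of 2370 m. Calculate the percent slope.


elevation change = 2 * 10 = 20 m
slope = 20 / 2370 * 100 = 0.8%

0.8%


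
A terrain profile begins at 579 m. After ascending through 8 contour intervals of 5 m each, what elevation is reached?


elevation = 579 + 8 * 5 = 619 m

619 m


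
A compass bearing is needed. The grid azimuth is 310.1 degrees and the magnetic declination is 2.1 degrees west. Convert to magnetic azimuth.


magnetic azimuth = grid azimuth - declination (east +ve)
mag_az = 310.1 - -2.1 = 312.2 degrees

312.2 degrees


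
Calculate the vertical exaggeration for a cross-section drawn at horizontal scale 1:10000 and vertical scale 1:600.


VE = horizontal_scale / vertical_scale = 10000 / 600 ≈ 16.7

16.7x


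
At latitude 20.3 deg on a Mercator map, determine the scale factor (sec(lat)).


SF = 1 / cos(20.3) = 1 / 0.937889 = 1.066

1.066


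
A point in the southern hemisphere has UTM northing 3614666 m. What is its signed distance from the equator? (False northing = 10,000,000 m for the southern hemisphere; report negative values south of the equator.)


For southern: actual = 3614666 - 10000000 = -6385334 m

-6385334 m


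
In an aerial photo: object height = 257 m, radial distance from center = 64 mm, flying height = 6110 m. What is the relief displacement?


d = h * r / H = 257 * 64 / 6110 = 2.69 mm

2.69 mm


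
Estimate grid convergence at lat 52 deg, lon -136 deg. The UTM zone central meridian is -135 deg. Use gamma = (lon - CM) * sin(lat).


gamma = (-136 - -135) * sin(52) = -1 * 0.788011 = -0.788 degrees

-0.788 degrees


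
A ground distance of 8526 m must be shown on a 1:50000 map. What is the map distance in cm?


map_cm = 8526 * 100 / 50000 = 17.052 cm ≈ 17.05 cm

17.05 cm


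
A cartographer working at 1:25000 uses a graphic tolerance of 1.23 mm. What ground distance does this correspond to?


ground = 1.23 mm * 25000 / 1000 = 30.75 m

30.75 m


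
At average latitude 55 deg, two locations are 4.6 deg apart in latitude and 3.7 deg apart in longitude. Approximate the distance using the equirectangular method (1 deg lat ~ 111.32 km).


dlat_km = 4.6 * 111.32 = 512.072
dlon_km = 3.7 * 111.32 * cos(55) ≈ 236.247
dist = sqrt(512.072^2 + 236.247^2) ≈ 563.9 km

563.9 km


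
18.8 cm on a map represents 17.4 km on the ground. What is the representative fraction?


ground = 17.4 km = 1740000 cm; RF denominator = ground / map = 1740000 / 18.8 ≈ 92553; RF = 1:92553

1:92553


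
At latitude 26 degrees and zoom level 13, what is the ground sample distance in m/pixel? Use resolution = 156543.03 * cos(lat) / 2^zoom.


res = 156543.03 * cos(26) / 2^13 = 156543.03 * 0.89879405 / 8192 = 17.18 m/pixel

17.18 m/pixel


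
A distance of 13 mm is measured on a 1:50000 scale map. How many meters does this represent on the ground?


ground = 13 mm * 50000 / 1000 = 650.0 m

650.0 m


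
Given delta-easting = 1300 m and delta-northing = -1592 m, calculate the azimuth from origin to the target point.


az = atan2(1300, -1592) = 140.8 deg
adjusted to 0-360: 140.8 degrees

140.8 degrees


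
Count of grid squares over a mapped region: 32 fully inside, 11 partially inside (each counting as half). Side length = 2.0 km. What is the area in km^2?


effective squares = 32 + 11 * 0.5 = 37.5
area = 37.5 * 4.0 = 150.0 km^2

150.0 km^2


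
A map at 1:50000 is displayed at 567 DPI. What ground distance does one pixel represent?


pixel_cm = 2.54 / 567 ≈ 0.00448 cm
ground = pixel_cm * 50000 / 100 = 2.54 * 50000 / (567 * 100) = 127000 / 56700 ≈ 2.24 m

2.24 m


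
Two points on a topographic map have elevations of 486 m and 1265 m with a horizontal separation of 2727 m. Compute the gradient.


gradient = (1265 - 486) / 2727 = 779 / 2727 = 0.2857

0.2857


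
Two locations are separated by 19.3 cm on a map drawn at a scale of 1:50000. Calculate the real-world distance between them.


ground = 19.3 cm * 50000 / 100 = 9650.0 m = 9.65 km

9.65 km


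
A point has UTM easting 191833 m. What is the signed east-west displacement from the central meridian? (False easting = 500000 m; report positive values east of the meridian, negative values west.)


displacement = 191833 - 500000 = -308167 m

-308167 m


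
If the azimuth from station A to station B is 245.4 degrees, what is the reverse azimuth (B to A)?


back azimuth = (245.4 + 180) mod 360 = 65.4 degrees

65.4 degrees


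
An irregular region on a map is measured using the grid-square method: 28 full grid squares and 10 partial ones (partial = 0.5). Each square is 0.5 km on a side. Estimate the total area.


effective squares = 28 + 10 * 0.5 = 33.0
area = 33.0 * 0.25 = 8.25 km^2

8.25 km^2


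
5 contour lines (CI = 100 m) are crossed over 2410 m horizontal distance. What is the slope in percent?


elevation change = 5 * 100 = 500 m
slope = 500 / 2410 * 100 = 20.7%

20.7%


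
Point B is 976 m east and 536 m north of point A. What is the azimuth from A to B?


az = atan2(976, 536) = 61.2 deg
adjusted to 0-360: 61.2 degrees

61.2 degrees


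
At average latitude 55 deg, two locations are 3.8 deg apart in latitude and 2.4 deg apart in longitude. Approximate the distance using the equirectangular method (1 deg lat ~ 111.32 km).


dlat_km = 3.8 * 111.32 = 423.016
dlon_km = 2.4 * 111.32 * cos(55) ≈ 153.241
dist = sqrt(423.016^2 + 153.241^2) ≈ 449.9 km

449.9 km


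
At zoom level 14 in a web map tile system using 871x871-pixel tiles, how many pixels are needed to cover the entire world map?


tiles per axis = 2^14 = 16384
total tiles = 16384^2 = 268435456
pixels per axis = 16384 * 871 = 14270464
total pixels = 14270464^2 = 203646142775296

203646142775296 pixels


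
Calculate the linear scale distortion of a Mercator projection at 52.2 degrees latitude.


SF = 1 / cos(52.2) = 1 / 0.612907 = 1.632

1.632


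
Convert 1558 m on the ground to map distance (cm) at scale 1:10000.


map_cm = 1558 * 100 / 10000 = 15.58 cm

15.58 cm


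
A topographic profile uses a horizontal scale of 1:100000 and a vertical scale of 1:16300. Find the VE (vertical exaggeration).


VE = horizontal_scale / vertical_scale = 100000 / 16300 ≈ 6.1

6.1x


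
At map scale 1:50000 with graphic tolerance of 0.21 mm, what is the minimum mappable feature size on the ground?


ground = 0.21 mm * 50000 / 1000 = 10.5 m

10.5 m


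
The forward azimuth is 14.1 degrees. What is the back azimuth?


back azimuth = (14.1 + 180) mod 360 = 194.1 degrees

194.1 degrees


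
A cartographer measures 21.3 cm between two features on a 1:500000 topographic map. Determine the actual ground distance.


ground = 21.3 cm * 500000 / 100 = 106500.0 m = 106.5 km

106.5 km


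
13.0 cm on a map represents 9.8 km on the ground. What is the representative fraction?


ground = 9.8 km = 980000 cm; RF denominator = ground / map = 980000 / 13.0 ≈ 75385; RF = 1:75385

1:75385
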